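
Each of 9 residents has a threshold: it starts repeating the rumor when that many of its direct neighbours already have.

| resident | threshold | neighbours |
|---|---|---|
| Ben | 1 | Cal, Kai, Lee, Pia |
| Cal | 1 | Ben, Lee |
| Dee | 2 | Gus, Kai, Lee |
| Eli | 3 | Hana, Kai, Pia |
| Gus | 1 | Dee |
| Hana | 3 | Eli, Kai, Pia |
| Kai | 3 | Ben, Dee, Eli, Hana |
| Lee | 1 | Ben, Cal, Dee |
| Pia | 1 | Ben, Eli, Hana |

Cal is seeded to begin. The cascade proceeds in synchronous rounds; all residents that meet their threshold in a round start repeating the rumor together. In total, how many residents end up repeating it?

Round 1 — Cal starts repeating the rumor (initial).
Round 2 — checking thresholds:
  Ben: 1 of 4 neighbours ≥ 1, starts repeating the rumor.
  Lee: 1 of 3 neighbours ≥ 1, starts repeating the rumor.
Round 3 — checking thresholds:
  Dee: 1 of 3 neighbours < 2, below threshold.
  Kai: 1 of 4 neighbours < 3, below threshold.
  Pia: 1 of 3 neighbours ≥ 1, starts repeating the rumor.
Round 4 — no new spreads; cascade stops.

4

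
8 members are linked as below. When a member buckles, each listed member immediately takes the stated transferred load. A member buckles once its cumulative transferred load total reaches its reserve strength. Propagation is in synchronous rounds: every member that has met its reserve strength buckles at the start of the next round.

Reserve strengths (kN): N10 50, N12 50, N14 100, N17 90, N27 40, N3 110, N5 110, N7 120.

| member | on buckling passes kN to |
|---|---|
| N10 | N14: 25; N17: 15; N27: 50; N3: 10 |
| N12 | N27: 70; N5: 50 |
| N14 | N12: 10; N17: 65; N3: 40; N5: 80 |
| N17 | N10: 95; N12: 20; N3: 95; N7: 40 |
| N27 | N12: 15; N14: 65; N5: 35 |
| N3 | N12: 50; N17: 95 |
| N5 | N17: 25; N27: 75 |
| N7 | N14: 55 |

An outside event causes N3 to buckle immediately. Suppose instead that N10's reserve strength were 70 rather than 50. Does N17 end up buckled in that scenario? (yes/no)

With N10's reserve strength at 70:
Round 1 — N3 buckles (initial).
  N12: +50 → 50 ≥ 50
  N17: +95 → 95 ≥ 90
Round 2 — N12, N17 buckle.
  N10: +95 → 95 ≥ 70
  N27: +70 → 70 ≥ 40
  N5: +50 → 50 < 110
  N7: +40 → 40 < 120
Round 3 — N10, N27 buckle.
  N14: +25+65 → 90 < 100
  N5: +35 → 85 < 110
No further bucklings.

yes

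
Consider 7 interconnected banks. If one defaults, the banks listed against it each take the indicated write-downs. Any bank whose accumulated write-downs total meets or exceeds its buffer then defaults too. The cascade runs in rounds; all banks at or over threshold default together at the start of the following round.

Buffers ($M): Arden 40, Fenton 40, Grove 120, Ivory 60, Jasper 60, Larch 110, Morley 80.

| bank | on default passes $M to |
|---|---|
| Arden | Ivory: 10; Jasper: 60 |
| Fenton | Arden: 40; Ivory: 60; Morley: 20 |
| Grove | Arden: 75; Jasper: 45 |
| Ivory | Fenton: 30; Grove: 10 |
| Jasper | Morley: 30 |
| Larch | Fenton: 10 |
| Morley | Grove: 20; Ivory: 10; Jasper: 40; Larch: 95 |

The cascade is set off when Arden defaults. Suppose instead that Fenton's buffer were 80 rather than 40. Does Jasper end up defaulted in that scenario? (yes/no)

With Fenton's buffer at 80:
Round 1 — Arden defaults (initial).
  Ivory: +10 → 10 < 60
  Jasper: +60 → 60 ≥ 60
Round 2 — Jasper defaults.
  Morley: +30 → 30 < 80
No further defaults.

yes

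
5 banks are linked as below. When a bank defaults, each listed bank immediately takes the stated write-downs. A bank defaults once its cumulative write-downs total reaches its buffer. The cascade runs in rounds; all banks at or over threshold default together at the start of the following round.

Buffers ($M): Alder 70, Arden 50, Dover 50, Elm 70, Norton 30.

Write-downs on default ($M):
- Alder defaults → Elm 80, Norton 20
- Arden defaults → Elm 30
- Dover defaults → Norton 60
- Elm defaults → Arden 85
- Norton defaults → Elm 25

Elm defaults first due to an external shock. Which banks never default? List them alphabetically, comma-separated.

Round 1 — Elm defaults (initial).
  Arden: +85 → 85 ≥ 50
Round 2 — Arden defaults.
No further defaults.

Alder, Dover, Norton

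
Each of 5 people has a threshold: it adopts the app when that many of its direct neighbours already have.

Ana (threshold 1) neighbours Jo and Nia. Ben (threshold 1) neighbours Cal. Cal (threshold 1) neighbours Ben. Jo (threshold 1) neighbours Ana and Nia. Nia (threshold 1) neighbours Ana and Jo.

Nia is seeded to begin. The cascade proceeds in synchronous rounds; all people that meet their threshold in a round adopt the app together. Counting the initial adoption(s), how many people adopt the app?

3

Round 1 — Nia adopts the app (initial).
Round 2 — checking thresholds:
  Ana: 1 of 2 neighbours ≥ 1, adopts the app.
  Jo: 1 of 2 neighbours ≥ 1, adopts the app.
Round 3 — no new adoptions; cascade stops.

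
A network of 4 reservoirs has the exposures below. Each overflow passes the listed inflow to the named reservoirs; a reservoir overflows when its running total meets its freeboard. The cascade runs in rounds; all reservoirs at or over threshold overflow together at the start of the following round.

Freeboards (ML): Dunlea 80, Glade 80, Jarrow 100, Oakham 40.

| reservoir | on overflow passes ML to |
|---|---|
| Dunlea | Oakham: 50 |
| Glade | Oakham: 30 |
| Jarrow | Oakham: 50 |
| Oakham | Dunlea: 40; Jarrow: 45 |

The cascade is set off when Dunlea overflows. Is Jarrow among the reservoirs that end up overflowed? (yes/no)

no

Round 1 — Dunlea overflows (initial).
  Oakham: +50 → 50 ≥ 40
Round 2 — Oakham overflows.
  Jarrow: +45 → 45 < 100
No further overflows.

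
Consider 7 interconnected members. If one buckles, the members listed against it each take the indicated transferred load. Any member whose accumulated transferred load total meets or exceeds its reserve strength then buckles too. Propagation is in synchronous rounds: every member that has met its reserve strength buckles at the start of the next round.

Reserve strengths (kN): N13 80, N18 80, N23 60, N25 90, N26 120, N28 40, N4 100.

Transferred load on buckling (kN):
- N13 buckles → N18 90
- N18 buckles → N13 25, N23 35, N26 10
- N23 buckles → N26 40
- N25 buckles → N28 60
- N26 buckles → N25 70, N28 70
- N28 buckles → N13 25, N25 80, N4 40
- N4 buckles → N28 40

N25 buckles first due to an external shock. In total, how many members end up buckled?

Round 1 — N25 buckles (initial).
  N28: +60 → 60 ≥ 40
Round 2 — N28 buckles.
  N13: +25 → 25 < 80
  N4: +40 → 40 < 100
No further bucklings.

2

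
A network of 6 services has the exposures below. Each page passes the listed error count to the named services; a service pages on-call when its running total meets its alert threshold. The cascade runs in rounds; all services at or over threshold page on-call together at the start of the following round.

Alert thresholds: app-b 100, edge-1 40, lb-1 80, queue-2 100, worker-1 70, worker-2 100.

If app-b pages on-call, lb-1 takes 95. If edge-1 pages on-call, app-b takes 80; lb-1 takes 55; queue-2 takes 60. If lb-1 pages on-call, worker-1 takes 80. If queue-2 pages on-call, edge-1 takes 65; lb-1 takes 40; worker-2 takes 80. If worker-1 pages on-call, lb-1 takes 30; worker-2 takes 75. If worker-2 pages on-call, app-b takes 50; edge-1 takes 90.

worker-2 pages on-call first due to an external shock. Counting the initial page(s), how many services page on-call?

Round 1 — worker-2 pages on-call (initial).
  app-b: +50 → 50 < 100
  edge-1: +90 → 90 ≥ 40
Round 2 — edge-1 pages on-call.
  app-b: +80 → 130 ≥ 100
  lb-1: +55 → 55 < 80
  queue-2: +60 → 60 < 100
Round 3 — app-b pages on-call.
  lb-1: +95 → 150 ≥ 80
Round 4 — lb-1 pages on-call.
  worker-1: +80 → 80 ≥ 70
Round 5 — worker-1 pages on-call.
No further pages.

5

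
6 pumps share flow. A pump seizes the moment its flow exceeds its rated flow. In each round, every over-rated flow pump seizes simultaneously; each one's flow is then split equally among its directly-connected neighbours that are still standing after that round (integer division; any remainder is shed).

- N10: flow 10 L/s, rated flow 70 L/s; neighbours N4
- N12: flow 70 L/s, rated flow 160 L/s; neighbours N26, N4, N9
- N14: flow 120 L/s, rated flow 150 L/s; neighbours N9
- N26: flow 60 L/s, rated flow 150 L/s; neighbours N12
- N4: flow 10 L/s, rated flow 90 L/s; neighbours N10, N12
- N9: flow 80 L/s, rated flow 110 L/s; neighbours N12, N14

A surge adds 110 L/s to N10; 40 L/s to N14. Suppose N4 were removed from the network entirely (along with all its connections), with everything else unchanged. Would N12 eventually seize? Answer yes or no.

With N4 removed:
Round 1 — N10 at 120 > 70; N14 at 160 > 150. N10, N14 seize.
  N10 sheds 120 L/s: no online neighbours, lost.
  N14 sheds 160 L/s to N9: 160 each.
    N9: 80+160 = 240 > 110
Round 2 — N9 seizes.
  N9 sheds 240 L/s to N12: 240 each.
    N12: 70+240 = 310 > 160
Round 3 — N12 seizes.
  N12 sheds 310 L/s to N26: 310 each.
    N26: 60+310 = 370 > 150
Round 4 — N26 seizes.
  N26 sheds 370 L/s: no online neighbours, lost.
No further seizures.

yes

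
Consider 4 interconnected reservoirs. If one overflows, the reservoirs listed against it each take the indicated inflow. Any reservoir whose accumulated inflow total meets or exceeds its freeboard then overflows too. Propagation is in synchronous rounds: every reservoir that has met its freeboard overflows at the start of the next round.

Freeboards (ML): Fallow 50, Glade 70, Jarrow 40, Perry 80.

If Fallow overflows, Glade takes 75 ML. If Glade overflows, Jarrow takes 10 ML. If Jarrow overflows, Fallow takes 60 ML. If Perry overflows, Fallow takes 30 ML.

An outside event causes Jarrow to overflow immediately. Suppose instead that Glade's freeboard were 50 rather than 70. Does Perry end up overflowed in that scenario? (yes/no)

no

With Glade's freeboard at 50:
Round 1 — Jarrow overflows (initial).
  Fallow: +60 → 60 ≥ 50
Round 2 — Fallow overflows.
  Glade: +75 → 75 ≥ 50
Round 3 — Glade overflows.
No further overflows.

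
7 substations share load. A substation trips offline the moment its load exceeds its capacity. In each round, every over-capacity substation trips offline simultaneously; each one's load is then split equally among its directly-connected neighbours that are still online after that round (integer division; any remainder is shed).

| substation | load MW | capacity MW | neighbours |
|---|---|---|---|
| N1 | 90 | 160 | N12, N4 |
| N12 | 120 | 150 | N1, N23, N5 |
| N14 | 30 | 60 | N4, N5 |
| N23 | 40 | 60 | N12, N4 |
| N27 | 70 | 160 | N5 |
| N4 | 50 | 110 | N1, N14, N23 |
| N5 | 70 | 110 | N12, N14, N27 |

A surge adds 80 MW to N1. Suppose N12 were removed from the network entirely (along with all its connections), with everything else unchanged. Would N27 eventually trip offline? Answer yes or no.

yes

With N12 removed:
Round 1 — N1 at 170 > 160. N1 trips offline.
  N1 sheds 170 MW to N4: 170 each.
    N4: 50+170 = 220 > 110
Round 2 — N4 trips offline.
  N4 sheds 220 MW to N14, N23: 110 each.
    N14: 30+110 = 140 > 60
    N23: 40+110 = 150 > 60
Round 3 — N14, N23 trip offline.
  N14 sheds 140 MW to N5: 140 each.
    N5: 70+140 = 210 > 110
  N23 sheds 150 MW: no online neighbours, lost.
Round 4 — N5 trips offline.
  N5 sheds 210 MW to N27: 210 each.
    N27: 70+210 = 280 > 160
Round 5 — N27 trips offline.
  N27 sheds 280 MW: no online neighbours, lost.
No further trips.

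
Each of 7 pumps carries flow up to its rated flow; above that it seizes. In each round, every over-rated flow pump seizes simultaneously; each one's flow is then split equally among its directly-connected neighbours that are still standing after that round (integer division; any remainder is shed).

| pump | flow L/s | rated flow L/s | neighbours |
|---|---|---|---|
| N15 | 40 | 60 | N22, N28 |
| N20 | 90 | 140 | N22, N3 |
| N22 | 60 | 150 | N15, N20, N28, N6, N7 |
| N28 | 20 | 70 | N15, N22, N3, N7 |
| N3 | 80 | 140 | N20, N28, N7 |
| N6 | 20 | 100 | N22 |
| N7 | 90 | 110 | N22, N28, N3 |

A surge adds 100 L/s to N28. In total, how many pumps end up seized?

7

Round 1 — N28 at 120 > 70. N28 seizes.
  N28 sheds 120 L/s to N15, N22, N3, N7: 30 each.
    N15: 40+30 = 70 > 60
    N22: 60+30 = 90 ≤ 150
    N3: 80+30 = 110 ≤ 140
    N7: 90+30 = 120 > 110
Round 2 — N15, N7 seize.
  N15 sheds 70 L/s to N22: 70 each.
    N22: 90+70 = 160 > 150
  N7 sheds 120 L/s to N22, N3: 60 each.
    N22: 160+60 = 220 > 150
    N3: 110+60 = 170 > 140
Round 3 — N22, N3 seize.
  N22 sheds 220 L/s to N20, N6: 110 each.
    N20: 90+110 = 200 > 140
    N6: 20+110 = 130 > 100
  N3 sheds 170 L/s to N20: 170 each.
    N20: 200+170 = 370 > 140
Round 4 — N20, N6 seize.
  N20 sheds 370 L/s: no online neighbours, lost.
  N6 sheds 130 L/s: no online neighbours, lost.
No further seizures.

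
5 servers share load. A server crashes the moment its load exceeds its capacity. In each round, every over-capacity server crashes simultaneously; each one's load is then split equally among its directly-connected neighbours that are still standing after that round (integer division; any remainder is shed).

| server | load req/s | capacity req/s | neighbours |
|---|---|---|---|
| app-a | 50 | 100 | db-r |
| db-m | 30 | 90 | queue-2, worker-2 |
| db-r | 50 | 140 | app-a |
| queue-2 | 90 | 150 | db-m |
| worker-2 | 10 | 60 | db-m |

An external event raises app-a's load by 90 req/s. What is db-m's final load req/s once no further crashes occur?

30

Round 1 — app-a at 140 > 100. app-a crashes.
  app-a sheds 140 req/s to db-r: 140 each.
    db-r: 50+140 = 190 > 140
Round 2 — db-r crashes.
  db-r sheds 190 req/s: no online neighbours, lost.
No further crashes.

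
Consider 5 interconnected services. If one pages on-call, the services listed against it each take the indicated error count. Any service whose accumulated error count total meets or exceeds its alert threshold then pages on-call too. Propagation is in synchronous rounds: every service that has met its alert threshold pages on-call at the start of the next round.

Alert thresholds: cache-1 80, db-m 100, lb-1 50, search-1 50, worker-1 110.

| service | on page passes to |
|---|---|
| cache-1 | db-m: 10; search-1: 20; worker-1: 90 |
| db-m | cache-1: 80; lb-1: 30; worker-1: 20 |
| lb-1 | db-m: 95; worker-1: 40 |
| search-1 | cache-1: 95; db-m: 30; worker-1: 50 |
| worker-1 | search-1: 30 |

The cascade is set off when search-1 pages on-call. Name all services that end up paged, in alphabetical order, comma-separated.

cache-1, search-1, worker-1

Round 1 — search-1 pages on-call (initial).
  cache-1: +95 → 95 ≥ 80
  db-m: +30 → 30 < 100
  worker-1: +50 → 50 < 110
Round 2 — cache-1 pages on-call.
  db-m: +10 → 40 < 100
  worker-1: +90 → 140 ≥ 110
Round 3 — worker-1 pages on-call.
No further pages.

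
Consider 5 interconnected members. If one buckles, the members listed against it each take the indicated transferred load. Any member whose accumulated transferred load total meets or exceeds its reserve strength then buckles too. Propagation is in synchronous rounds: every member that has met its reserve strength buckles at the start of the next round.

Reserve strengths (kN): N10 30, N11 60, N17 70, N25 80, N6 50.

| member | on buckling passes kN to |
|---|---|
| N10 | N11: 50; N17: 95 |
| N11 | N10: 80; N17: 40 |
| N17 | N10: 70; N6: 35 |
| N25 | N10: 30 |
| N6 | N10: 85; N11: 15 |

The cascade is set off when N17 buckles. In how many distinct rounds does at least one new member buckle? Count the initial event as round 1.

2

Round 1 — N17 buckles (initial).
  N10: +70 → 70 ≥ 30
  N6: +35 → 35 < 50
Round 2 — N10 buckles.
  N11: +50 → 50 < 60
No further bucklings.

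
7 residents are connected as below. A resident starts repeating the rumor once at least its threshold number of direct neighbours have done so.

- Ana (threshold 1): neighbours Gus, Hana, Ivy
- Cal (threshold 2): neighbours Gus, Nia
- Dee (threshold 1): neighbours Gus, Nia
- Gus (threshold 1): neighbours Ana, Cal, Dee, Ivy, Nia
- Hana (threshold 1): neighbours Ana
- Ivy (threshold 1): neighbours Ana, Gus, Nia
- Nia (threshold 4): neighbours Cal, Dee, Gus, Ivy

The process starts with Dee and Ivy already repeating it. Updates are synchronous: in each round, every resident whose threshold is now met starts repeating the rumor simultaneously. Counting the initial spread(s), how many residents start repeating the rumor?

Round 1 — Dee, Ivy start repeating the rumor (initial).
Round 2 — checking thresholds:
  Ana: 1 of 3 neighbours ≥ 1, starts repeating the rumor.
  Gus: 2 of 5 neighbours ≥ 1, starts repeating the rumor.
  Nia: 2 of 4 neighbours < 4, not yet.
Round 3 — checking thresholds:
  Cal: 1 of 2 neighbours < 2, not yet.
  Hana: 1 of 1 neighbours ≥ 1, starts repeating the rumor.
  Nia: 3 of 4 neighbours < 4, not yet.
Round 4 — no new spreads; cascade stops.

5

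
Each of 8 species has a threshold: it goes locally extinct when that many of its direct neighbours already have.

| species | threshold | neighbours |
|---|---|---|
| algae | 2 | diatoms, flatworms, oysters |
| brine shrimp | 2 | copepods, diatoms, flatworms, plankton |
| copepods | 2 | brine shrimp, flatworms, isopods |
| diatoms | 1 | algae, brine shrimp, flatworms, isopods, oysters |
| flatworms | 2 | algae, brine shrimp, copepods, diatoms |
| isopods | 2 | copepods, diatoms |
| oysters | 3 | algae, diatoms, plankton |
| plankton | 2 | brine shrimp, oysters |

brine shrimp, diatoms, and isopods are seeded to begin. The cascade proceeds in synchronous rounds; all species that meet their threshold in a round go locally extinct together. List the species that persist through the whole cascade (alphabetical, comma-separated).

oysters, plankton

Round 1 — brine shrimp, diatoms, isopods go locally extinct (initial).
Round 2 — checking thresholds:
  algae: 1 of 3 neighbours < 2, not yet.
  copepods: 2 of 3 neighbours ≥ 2, goes locally extinct.
  flatworms: 2 of 4 neighbours ≥ 2, goes locally extinct.
  oysters: 1 of 3 neighbours < 3, not yet.
  plankton: 1 of 2 neighbours < 2, not yet.
Round 3 — checking thresholds:
  algae: 2 of 3 neighbours ≥ 2, goes locally extinct.
  oysters: 1 of 3 neighbours < 3, not yet.
  plankton: 1 of 2 neighbours < 2, not yet.
Round 4 — no new extinctions; cascade stops.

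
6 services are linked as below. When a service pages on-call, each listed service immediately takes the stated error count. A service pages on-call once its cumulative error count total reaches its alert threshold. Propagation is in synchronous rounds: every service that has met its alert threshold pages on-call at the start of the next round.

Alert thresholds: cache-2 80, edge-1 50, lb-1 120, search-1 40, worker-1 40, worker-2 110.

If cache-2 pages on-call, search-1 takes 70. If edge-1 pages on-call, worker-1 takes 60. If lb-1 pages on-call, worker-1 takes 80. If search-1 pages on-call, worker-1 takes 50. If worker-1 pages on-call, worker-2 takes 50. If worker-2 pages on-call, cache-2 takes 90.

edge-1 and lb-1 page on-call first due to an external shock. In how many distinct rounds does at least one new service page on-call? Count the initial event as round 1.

2

Round 1 — edge-1, lb-1 page on-call (initial).
  worker-1: +60+80 → 140 ≥ 40
Round 2 — worker-1 pages on-call.
  worker-2: +50 → 50 < 110
No further pages.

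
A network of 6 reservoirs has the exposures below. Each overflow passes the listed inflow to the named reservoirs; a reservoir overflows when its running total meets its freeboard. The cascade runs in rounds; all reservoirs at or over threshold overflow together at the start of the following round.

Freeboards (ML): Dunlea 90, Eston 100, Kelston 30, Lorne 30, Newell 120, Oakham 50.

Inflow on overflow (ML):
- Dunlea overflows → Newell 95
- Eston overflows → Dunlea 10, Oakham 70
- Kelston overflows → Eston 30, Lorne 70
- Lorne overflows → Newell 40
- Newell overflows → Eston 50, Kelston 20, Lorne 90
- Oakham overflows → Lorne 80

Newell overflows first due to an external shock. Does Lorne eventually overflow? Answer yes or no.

Round 1 — Newell overflows (initial).
  Eston: +50 → 50 < 100
  Kelston: +20 → 20 < 30
  Lorne: +90 → 90 ≥ 30
Round 2 — Lorne overflows.
No further overflows.

yes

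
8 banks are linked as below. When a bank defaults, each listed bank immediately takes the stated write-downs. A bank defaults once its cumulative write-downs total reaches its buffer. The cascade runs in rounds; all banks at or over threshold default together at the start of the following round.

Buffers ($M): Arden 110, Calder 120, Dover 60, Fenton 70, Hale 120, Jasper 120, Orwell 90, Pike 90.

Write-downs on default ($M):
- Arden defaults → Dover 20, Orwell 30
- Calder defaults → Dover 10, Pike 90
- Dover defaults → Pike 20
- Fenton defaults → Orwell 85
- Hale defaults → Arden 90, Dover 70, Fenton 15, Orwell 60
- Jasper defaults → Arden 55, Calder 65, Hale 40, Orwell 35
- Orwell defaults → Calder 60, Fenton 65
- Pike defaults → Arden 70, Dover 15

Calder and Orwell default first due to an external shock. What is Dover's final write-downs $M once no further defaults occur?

Round 1 — Calder, Orwell default (initial).
  Dover: +10 → 10 < 60
  Fenton: +65 → 65 < 70
  Pike: +90 → 90 ≥ 90
Round 2 — Pike defaults.
  Arden: +70 → 70 < 110
  Dover: +15 → 25 < 60
No further defaults.

25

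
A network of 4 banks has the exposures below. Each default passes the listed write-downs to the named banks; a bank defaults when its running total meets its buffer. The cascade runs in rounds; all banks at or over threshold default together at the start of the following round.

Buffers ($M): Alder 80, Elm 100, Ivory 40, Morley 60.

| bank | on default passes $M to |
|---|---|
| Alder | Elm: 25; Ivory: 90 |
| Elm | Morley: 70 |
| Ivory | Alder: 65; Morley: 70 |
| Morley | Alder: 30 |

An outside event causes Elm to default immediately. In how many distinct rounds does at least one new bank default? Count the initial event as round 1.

2

Round 1 — Elm defaults (initial).
  Morley: +70 → 70 ≥ 60
Round 2 — Morley defaults.
  Alder: +30 → 30 < 80
No further defaults.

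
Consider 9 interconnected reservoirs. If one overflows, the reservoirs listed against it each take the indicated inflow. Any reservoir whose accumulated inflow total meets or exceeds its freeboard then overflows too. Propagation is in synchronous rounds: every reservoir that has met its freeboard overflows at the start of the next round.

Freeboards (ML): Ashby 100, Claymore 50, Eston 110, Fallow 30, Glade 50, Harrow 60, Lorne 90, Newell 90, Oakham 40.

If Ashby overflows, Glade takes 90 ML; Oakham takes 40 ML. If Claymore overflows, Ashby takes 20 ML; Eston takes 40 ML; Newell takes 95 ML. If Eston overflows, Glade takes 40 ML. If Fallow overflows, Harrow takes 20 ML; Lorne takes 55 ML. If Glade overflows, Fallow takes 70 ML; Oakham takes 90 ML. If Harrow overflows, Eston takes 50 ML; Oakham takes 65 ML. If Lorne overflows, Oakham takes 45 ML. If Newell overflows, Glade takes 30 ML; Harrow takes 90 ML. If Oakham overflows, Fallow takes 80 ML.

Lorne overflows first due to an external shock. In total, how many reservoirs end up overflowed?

3

Round 1 — Lorne overflows (initial).
  Oakham: +45 → 45 ≥ 40
Round 2 — Oakham overflows.
  Fallow: +80 → 80 ≥ 30
Round 3 — Fallow overflows.
  Harrow: +20 → 20 < 60
No further overflows.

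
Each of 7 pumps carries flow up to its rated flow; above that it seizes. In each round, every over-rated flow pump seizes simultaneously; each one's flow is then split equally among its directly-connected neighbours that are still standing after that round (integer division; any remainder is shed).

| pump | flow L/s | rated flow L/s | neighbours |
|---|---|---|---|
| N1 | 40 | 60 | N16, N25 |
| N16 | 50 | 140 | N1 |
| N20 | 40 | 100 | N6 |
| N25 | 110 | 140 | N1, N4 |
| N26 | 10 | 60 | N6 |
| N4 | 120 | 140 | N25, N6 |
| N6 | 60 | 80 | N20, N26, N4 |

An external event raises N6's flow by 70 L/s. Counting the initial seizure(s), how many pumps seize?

Round 1 — N6 at 130 > 80. N6 seizes.
  N6 sheds 130 L/s to N20, N26, N4: 43 each (1 lost).
    N20: 40+43 = 83 ≤ 100
    N26: 10+43 = 53 ≤ 60
    N4: 120+43 = 163 > 140
Round 2 — N4 seizes.
  N4 sheds 163 L/s to N25: 163 each.
    N25: 110+163 = 273 > 140
Round 3 — N25 seizes.
  N25 sheds 273 L/s to N1: 273 each.
    N1: 40+273 = 313 > 60
Round 4 — N1 seizes.
  N1 sheds 313 L/s to N16: 313 each.
    N16: 50+313 = 363 > 140
Round 5 — N16 seizes.
  N16 sheds 363 L/s: no online neighbours, lost.
No further seizures.

5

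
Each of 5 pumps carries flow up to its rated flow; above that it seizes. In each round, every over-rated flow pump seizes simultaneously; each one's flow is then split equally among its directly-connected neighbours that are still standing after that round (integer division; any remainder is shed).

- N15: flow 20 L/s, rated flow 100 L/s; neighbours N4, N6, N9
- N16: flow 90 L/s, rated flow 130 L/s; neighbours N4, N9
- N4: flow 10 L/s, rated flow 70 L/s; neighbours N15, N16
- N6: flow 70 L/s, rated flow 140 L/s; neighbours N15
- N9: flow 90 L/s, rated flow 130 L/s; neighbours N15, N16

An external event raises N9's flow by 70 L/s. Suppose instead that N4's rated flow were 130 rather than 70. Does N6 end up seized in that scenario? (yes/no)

With N4's rated flow at 130:
Round 1 — N9 at 160 > 130. N9 seizes.
  N9 sheds 160 L/s to N15, N16: 80 each.
    N15: 20+80 = 100 ≤ 100
    N16: 90+80 = 170 > 130
Round 2 — N16 seizes.
  N16 sheds 170 L/s to N4: 170 each.
    N4: 10+170 = 180 > 130
Round 3 — N4 seizes.
  N4 sheds 180 L/s to N15: 180 each.
    N15: 100+180 = 280 > 100
Round 4 — N15 seizes.
  N15 sheds 280 L/s to N6: 280 each.
    N6: 70+280 = 350 > 140
Round 5 — N6 seizes.
  N6 sheds 350 L/s: no online neighbours, lost.
No further seizures.

yes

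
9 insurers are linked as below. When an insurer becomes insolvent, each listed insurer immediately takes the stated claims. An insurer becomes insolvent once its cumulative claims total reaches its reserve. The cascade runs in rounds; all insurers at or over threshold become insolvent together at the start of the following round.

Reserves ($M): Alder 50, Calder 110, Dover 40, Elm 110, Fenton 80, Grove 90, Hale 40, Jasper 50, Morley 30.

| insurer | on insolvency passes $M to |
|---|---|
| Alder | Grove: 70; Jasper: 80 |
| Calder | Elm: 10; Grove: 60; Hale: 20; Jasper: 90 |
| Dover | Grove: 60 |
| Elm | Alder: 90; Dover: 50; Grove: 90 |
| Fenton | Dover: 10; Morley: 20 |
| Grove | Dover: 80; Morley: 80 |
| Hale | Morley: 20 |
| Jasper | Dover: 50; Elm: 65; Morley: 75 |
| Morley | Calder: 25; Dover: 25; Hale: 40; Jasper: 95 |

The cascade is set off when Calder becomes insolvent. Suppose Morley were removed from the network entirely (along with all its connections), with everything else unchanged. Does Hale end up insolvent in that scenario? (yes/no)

no

With Morley removed:
Round 1 — Calder becomes insolvent (initial).
  Elm: +10 → 10 < 110
  Grove: +60 → 60 < 90
  Hale: +20 → 20 < 40
  Jasper: +90 → 90 ≥ 50
Round 2 — Jasper becomes insolvent.
  Dover: +50 → 50 ≥ 40
  Elm: +65 → 75 < 110
Round 3 — Dover becomes insolvent.
  Grove: +60 → 120 ≥ 90
Round 4 — Grove becomes insolvent.
No further insolvencies.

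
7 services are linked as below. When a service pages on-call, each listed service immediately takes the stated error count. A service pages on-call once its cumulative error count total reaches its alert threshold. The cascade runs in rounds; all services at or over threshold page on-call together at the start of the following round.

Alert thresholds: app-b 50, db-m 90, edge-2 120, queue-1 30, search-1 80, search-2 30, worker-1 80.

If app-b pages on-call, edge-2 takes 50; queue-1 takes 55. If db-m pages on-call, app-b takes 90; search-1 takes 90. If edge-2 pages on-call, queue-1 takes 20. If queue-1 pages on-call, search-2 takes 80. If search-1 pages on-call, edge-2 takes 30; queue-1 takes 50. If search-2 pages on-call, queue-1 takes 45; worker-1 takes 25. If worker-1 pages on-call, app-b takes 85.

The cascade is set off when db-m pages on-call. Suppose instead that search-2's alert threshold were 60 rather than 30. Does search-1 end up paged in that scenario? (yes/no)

yes

With search-2's alert threshold at 60:
Round 1 — db-m pages on-call (initial).
  app-b: +90 → 90 ≥ 50
  search-1: +90 → 90 ≥ 80
Round 2 — app-b, search-1 page on-call.
  edge-2: +50+30 → 80 < 120
  queue-1: +55+50 → 105 ≥ 30
Round 3 — queue-1 pages on-call.
  search-2: +80 → 80 ≥ 60
Round 4 — search-2 pages on-call.
  worker-1: +25 → 25 < 80
No further pages.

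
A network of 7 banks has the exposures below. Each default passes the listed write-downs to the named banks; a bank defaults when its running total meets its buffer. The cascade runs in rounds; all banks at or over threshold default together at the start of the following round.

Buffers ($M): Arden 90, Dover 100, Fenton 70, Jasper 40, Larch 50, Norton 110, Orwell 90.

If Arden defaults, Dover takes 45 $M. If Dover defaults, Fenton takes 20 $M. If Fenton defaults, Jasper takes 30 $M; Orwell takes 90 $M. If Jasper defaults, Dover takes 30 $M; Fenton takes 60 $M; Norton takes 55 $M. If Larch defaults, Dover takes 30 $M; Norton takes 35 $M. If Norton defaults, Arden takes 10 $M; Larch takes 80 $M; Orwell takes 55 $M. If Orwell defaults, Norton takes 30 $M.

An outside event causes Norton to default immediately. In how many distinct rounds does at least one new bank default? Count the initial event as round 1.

Round 1 — Norton defaults (initial).
  Arden: +10 → 10 < 90
  Larch: +80 → 80 ≥ 50
  Orwell: +55 → 55 < 90
Round 2 — Larch defaults.
  Dover: +30 → 30 < 100
No further defaults.

2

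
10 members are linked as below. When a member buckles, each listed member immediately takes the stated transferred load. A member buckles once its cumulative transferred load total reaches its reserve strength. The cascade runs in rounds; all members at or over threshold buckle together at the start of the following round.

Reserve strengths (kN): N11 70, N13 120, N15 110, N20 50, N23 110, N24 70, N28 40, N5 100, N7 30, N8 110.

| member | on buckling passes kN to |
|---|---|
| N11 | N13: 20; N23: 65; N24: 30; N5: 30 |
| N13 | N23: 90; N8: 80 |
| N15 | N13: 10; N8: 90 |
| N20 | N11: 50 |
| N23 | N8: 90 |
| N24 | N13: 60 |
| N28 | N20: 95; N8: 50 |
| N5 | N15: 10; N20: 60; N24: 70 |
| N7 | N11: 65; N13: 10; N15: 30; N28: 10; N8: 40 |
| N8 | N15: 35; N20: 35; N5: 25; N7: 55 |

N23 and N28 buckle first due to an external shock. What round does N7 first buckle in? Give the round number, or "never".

Round 1 — N23, N28 buckle (initial).
  N20: +95 → 95 ≥ 50
  N8: +90+50 → 140 ≥ 110
Round 2 — N20, N8 buckle.
  N11: +50 → 50 < 70
  N15: +35 → 35 < 110
  N5: +25 → 25 < 100
  N7: +55 → 55 ≥ 30
Round 3 — N7 buckles.
  N11: +65 → 115 ≥ 70
  N13: +10 → 10 < 120
  N15: +30 → 65 < 110
Round 4 — N11 buckles.
  N13: +20 → 30 < 120
  N24: +30 → 30 < 70
  N5: +30 → 55 < 100
No further bucklings.

3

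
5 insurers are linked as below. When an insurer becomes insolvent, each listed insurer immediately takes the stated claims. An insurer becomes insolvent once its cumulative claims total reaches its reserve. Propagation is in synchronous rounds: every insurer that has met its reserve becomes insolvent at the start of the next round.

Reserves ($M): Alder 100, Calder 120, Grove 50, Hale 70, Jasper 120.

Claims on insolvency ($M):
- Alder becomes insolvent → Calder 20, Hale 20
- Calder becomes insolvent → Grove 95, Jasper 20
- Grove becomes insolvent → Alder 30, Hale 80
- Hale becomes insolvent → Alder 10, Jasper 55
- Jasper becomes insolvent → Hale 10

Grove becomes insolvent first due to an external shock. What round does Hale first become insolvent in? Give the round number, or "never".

Round 1 — Grove becomes insolvent (initial).
  Alder: +30 → 30 < 100
  Hale: +80 → 80 ≥ 70
Round 2 — Hale becomes insolvent.
  Alder: +10 → 40 < 100
  Jasper: +55 → 55 < 120
No further insolvencies.

2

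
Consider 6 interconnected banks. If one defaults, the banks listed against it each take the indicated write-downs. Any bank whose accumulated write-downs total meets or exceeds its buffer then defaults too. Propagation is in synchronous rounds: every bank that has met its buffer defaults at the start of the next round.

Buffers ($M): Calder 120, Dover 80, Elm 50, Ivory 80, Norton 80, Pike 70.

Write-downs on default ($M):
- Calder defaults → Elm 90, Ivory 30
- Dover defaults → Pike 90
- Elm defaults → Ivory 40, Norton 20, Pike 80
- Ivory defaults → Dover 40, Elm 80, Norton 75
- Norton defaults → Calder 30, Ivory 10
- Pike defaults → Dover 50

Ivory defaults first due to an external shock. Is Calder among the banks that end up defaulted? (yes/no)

Round 1 — Ivory defaults (initial).
  Dover: +40 → 40 < 80
  Elm: +80 → 80 ≥ 50
  Norton: +75 → 75 < 80
Round 2 — Elm defaults.
  Norton: +20 → 95 ≥ 80
  Pike: +80 → 80 ≥ 70
Round 3 — Norton, Pike default.
  Calder: +30 → 30 < 120
  Dover: +50 → 90 ≥ 80
Round 4 — Dover defaults.
No further defaults.

no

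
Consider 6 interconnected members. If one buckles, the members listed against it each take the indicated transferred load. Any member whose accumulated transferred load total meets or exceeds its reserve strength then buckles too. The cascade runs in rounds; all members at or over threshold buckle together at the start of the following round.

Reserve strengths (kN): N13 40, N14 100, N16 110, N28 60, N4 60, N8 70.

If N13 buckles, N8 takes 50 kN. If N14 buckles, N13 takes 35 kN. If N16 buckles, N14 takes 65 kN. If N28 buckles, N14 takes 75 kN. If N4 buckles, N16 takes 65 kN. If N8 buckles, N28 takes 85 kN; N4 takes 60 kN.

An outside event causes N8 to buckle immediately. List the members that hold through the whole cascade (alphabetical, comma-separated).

N13, N14, N16

Round 1 — N8 buckles (initial).
  N28: +85 → 85 ≥ 60
  N4: +60 → 60 ≥ 60
Round 2 — N28, N4 buckle.
  N14: +75 → 75 < 100
  N16: +65 → 65 < 110
No further bucklings.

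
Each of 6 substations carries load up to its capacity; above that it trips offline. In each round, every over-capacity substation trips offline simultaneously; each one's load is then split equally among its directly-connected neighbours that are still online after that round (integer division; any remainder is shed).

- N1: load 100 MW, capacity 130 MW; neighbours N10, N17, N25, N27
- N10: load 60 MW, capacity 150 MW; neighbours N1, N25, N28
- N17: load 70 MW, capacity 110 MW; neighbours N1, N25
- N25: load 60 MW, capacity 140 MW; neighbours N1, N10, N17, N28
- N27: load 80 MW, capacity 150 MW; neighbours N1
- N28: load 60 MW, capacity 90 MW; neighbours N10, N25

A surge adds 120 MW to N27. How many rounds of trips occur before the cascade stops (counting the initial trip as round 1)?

4

Round 1 — N27 at 200 > 150. N27 trips offline.
  N27 sheds 200 MW to N1: 200 each.
    N1: 100+200 = 300 > 130
Round 2 — N1 trips offline.
  N1 sheds 300 MW to N10, N17, N25: 100 each.
    N10: 60+100 = 160 > 150
    N17: 70+100 = 170 > 110
    N25: 60+100 = 160 > 140
Round 3 — N10, N17, N25 trip offline.
  N10 sheds 160 MW to N28: 160 each.
    N28: 60+160 = 220 > 90
  N17 sheds 170 MW: no online neighbours, lost.
  N25 sheds 160 MW to N28: 160 each.
    N28: 220+160 = 380 > 90
Round 4 — N28 trips offline.
  N28 sheds 380 MW: no online neighbours, lost.
No further trips.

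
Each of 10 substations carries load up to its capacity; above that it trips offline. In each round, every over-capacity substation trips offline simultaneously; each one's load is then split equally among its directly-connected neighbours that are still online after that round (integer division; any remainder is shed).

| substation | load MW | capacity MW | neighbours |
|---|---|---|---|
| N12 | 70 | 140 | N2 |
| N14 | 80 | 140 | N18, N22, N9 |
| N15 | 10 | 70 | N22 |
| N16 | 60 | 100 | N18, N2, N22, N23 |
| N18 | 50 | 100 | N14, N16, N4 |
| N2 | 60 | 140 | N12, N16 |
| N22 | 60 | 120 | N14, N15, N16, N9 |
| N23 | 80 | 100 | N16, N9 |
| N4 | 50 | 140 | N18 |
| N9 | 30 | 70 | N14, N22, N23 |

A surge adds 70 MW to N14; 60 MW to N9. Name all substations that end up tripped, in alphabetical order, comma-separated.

N12, N14, N15, N16, N18, N2, N22, N23, N9

Round 1 — N14 at 150 > 140; N9 at 90 > 70. N14, N9 trip offline.
  N14 sheds 150 MW to N18, N22: 75 each.
    N18: 50+75 = 125 > 100
    N22: 60+75 = 135 > 120
  N9 sheds 90 MW to N22, N23: 45 each.
    N22: 135+45 = 180 > 120
    N23: 80+45 = 125 > 100
Round 2 — N18, N22, N23 trip offline.
  N18 sheds 125 MW to N16, N4: 62 each (1 lost).
    N16: 60+62 = 122 > 100
    N4: 50+62 = 112 ≤ 140
  N22 sheds 180 MW to N15, N16: 90 each.
    N15: 10+90 = 100 > 70
    N16: 122+90 = 212 > 100
  N23 sheds 125 MW to N16: 125 each.
    N16: 212+125 = 337 > 100
Round 3 — N15, N16 trip offline.
  N15 sheds 100 MW: no online neighbours, lost.
  N16 sheds 337 MW to N2: 337 each.
    N2: 60+337 = 397 > 140
Round 4 — N2 trips offline.
  N2 sheds 397 MW to N12: 397 each.
    N12: 70+397 = 467 > 140
Round 5 — N12 trips offline.
  N12 sheds 467 MW: no online neighbours, lost.
No further trips.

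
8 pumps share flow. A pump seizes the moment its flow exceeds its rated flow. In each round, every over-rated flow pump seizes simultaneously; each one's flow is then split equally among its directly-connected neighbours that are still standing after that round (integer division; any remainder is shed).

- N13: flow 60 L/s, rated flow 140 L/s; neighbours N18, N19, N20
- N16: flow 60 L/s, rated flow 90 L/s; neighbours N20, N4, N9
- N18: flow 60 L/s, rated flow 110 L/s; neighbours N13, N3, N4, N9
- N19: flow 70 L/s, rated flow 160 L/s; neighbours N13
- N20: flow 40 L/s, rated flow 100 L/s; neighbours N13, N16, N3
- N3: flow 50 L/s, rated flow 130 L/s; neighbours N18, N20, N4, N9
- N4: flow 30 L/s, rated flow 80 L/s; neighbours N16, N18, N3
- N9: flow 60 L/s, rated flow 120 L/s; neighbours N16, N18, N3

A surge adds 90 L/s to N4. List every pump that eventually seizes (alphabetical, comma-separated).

N16, N4

Round 1 — N4 at 120 > 80. N4 seizes.
  N4 sheds 120 L/s to N16, N18, N3: 40 each.
    N16: 60+40 = 100 > 90
    N18: 60+40 = 100 ≤ 110
    N3: 50+40 = 90 ≤ 130
Round 2 — N16 seizes.
  N16 sheds 100 L/s to N20, N9: 50 each.
    N20: 40+50 = 90 ≤ 100
    N9: 60+50 = 110 ≤ 120
No further seizures.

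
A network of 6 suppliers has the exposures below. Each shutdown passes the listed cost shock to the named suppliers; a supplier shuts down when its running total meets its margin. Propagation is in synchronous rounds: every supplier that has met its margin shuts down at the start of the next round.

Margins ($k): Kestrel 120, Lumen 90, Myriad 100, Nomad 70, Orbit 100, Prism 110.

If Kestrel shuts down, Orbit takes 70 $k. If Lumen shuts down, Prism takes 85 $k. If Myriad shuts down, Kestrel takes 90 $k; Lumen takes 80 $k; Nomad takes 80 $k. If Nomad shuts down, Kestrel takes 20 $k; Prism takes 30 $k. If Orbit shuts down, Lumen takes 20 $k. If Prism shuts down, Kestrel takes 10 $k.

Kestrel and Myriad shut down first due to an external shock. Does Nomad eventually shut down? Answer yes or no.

yes

Round 1 — Kestrel, Myriad shut down (initial).
  Lumen: +80 → 80 < 90
  Nomad: +80 → 80 ≥ 70
  Orbit: +70 → 70 < 100
Round 2 — Nomad shuts down.
  Prism: +30 → 30 < 110
No further shutdowns.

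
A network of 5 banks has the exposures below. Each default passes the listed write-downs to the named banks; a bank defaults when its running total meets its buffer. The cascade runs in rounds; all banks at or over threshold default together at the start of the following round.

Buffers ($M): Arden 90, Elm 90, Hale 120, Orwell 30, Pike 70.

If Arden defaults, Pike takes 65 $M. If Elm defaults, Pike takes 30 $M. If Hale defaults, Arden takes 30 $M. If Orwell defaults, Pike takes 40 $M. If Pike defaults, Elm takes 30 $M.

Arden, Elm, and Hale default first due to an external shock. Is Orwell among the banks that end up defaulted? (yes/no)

no

Round 1 — Arden, Elm, Hale default (initial).
  Pike: +65+30 → 95 ≥ 70
Round 2 — Pike defaults.
No further defaults.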